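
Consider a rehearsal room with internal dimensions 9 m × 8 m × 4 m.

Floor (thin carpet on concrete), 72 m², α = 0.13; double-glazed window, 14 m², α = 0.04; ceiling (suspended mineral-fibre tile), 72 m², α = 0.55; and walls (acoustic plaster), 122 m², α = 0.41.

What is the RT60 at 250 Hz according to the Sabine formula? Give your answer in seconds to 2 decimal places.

A = Σ Sᵢαᵢ = 72*0.13 + 14*0.04 + 72*0.55 + 122*0.41 = 99.540 sabins.
V = 9·8·4 = 288 m³.
RT60 = 0.161 · V / A = 0.161 × 288 / 99.540 = 0.47 s.

0.47 seconds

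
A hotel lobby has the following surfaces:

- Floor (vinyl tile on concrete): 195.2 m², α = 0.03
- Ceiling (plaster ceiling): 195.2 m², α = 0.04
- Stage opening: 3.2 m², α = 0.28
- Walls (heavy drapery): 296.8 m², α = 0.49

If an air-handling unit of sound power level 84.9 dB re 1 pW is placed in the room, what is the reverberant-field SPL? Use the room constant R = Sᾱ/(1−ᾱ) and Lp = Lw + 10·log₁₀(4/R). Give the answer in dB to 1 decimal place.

Σ(Sᵢαᵢ) = 195.2×0.03 + 195.2×0.04 + 3.2×0.28 + 296.8×0.49 = 159.992; total area S = 690.4 m².
ᾱ = 159.992/690.4 = 0.2317; R = Sᾱ/(1−ᾱ) = 159.992/(1−0.2317) = 208.242 m².
Lp = Lw + 10 log₁₀(4/R) = 84.9 -17.17 = 67.7 dB.

67.7 dB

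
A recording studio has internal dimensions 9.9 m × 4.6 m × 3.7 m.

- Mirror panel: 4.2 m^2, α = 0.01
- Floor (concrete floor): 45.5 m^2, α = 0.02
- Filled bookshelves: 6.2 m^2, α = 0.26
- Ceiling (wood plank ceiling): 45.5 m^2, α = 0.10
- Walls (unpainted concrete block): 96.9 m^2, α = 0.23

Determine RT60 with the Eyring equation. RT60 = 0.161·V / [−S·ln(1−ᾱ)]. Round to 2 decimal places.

0.85 sec

Total surface area S = 4.2 + 45.5 + 6.2 + 45.5 + 96.9 = 198.3 m^2.
Absorption A = 4.2·0.01 + 45.5·0.02 + 6.2·0.26 + 45.5·0.10 + 96.9·0.23 = 29.401 sabins.
Mean coefficient ᾱ = A/S = 0.1483.
−S·ln(1−ᾱ) = −198.3 × ln(1 − 0.1483) = 31.831.
V = 9.9 × 4.6 × 3.7 = 168.498 m³.
RT60 = 0.161 × 168.498 / 31.831 = 0.85 s.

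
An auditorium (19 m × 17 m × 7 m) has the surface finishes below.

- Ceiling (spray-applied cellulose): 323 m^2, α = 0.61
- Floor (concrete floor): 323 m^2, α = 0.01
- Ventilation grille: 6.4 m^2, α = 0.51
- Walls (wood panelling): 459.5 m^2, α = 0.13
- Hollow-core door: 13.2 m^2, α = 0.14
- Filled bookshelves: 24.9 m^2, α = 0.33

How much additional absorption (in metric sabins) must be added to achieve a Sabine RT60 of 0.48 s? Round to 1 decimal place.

485.1 sabins

A₁ = Σ Sᵢαᵢ = 323×0.61 + 323×0.01 + 6.4×0.51 + 459.5×0.13 + 13.2×0.14 + 24.9×0.33 = 273.324 sabins.
V = 2261 m³. Required absorption A₂ = 0.161 × 2261 / 0.48 = 758.377 sabins.
ΔA = A₂ − A₁ = 758.377 − 273.324 = 485.1 sabins.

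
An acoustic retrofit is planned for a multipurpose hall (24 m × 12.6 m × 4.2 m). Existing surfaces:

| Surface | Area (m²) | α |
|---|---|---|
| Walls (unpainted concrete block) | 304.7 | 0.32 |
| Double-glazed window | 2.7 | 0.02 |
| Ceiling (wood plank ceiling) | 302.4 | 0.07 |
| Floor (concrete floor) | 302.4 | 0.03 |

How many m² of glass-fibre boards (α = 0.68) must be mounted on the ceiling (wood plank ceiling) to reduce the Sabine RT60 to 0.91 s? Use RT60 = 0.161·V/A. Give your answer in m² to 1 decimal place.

158.9

Total absorption A₁ = 304.7×0.32 + 2.7×0.02 + 302.4×0.07 + 302.4×0.03
  = 97.504 + 0.054 + 21.168 + 9.072 = 127.798 m² sabins.
V = 1270.08 m³. Target absorption A₂ = 0.161 × 1270.08 / 0.91 = 224.706 sabins.
Absorption to add: 224.706 − 127.798 = 96.908 sabins.
Net gain per m²: Δα = 0.68 − 0.07 = 0.61.
Area = ΔA/Δα = 96.908/0.61 = 158.9 m².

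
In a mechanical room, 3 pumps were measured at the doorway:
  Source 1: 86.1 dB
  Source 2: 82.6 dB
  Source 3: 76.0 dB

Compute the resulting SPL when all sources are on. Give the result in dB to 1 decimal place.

Converting to relative power and adding: 10^(86.1/10) + 10^(82.6/10) + 10^(76.0/10) = 6.292e+08.
Back to dB: 10·log₁₀ Σ = 88.0 dB.

88.0 dB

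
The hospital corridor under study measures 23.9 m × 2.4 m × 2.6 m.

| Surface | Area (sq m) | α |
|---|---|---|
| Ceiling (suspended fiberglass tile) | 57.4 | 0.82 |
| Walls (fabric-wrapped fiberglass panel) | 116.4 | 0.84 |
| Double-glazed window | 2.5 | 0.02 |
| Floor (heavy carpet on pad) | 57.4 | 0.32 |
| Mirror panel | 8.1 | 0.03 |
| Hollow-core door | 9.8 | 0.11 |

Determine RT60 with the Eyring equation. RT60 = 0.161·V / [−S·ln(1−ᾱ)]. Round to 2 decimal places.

S = Σ Sᵢ = 251.6 sq m.
Σ(Sᵢαᵢ) = 57.4×0.82 + 116.4×0.84 + 2.5×0.02 + 57.4×0.32 + 8.1×0.03 + 9.8×0.11 = 164.583.
Mean coefficient ᾱ = A/S = 0.6541.
Eyring denominator: −S ln(1−ᾱ) = 267.100.
V = 23.9 × 2.4 × 2.6 = 149.136 m³.
RT60 = 0.161 × 149.136 / 267.100 = 0.09 s.

0.09 s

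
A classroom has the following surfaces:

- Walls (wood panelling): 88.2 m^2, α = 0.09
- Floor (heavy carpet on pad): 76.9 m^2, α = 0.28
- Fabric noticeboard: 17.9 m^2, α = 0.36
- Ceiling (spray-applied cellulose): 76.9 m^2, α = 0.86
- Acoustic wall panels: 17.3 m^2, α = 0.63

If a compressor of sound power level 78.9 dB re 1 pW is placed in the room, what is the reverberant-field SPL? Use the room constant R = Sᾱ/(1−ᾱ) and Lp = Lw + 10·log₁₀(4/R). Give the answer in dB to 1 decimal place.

62.1 dB

A = 112.947 sabins; S = 277.2 m^2.
ᾱ = 0.4075, so room constant R = A/(1−ᾱ) = 190.628 m^2.
Lp = Lw + 10 log₁₀(4/R) = 78.9 -16.78 = 62.1 dB.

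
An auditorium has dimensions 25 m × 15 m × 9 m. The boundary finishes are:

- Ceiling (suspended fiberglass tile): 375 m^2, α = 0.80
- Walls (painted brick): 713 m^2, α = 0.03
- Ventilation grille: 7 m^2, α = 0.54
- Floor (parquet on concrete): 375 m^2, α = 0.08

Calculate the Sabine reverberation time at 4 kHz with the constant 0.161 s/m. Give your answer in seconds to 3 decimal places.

1.530 sec

Summing Sᵢαᵢ: 300.000 + 21.390 + 3.780 + 30.000 → A = 355.170 sabins.
Volume V = 25 × 15 × 9 = 3375 m³.
RT60 = 0.161 · V / A = 0.161 × 3375 / 355.170 = 1.530 s.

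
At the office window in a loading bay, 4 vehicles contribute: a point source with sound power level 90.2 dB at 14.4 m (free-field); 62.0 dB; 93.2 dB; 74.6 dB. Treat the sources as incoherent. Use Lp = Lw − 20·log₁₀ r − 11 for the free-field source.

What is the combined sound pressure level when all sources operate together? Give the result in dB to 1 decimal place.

93.3 dB

Source at 14.4 m: Lp = 90.2 − 20·log₁₀(14.4) − 11 = 56.0 dB.
Converting to relative power and adding: 10^(56.0/10) + 10^(62.0/10) + 10^(93.2/10) + 10^(74.6/10) = 2.12e+09.
Back to dB: 10·log₁₀ Σ = 93.3 dB.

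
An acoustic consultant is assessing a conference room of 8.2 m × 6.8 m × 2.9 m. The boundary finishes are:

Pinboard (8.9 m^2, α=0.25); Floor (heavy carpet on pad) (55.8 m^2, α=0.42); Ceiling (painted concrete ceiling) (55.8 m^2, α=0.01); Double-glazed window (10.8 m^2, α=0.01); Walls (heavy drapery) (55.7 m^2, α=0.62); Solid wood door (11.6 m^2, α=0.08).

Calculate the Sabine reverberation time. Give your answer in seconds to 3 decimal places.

0.421 s

Summing Sᵢαᵢ: 2.225 + 23.436 + 0.558 + 0.108 + 34.534 + 0.928 → A = 61.789 sabins.
Volume V = 8.2 × 6.8 × 2.9 = 161.704 m³.
RT60 = 0.161 · V / A = 0.161 × 161.704 / 61.789 = 0.421 s.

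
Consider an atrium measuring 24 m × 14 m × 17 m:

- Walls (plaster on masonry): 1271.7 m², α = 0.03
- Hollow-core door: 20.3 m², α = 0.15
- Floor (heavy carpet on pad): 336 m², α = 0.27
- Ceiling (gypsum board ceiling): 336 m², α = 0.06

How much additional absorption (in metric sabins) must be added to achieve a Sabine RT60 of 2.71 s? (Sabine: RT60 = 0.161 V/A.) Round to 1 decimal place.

187.3 sabins

A₁ = Σ Sᵢαᵢ = 1271.7*0.03 + 20.3*0.15 + 336*0.27 + 336*0.06 = 152.076 sabins.
V = 5712 m³. Required absorption A₂ = 0.161 × 5712 / 2.71 = 339.348 sabins.
ΔA = A₂ − A₁ = 339.348 − 152.076 = 187.3 sabins.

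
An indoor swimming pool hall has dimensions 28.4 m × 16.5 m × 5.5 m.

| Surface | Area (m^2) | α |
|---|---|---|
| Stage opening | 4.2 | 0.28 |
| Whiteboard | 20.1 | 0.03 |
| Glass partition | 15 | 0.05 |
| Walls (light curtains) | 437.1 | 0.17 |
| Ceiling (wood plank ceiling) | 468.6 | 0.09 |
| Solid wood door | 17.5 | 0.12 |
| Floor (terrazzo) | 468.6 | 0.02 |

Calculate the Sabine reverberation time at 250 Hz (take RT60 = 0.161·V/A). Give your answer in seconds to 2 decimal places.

Equivalent absorption area: A = 4.2×0.28 + 20.1×0.03 + 15×0.05 + 437.1×0.17 + 468.6×0.09 + 17.5×0.12 + 468.6×0.02 = 130.482 m^2.
Volume V = 28.4 × 16.5 × 5.5 = 2577.3 m³.
Sabine: RT60 = 0.161 × 2577.3 / 130.482 = 3.18 s.

3.18 seconds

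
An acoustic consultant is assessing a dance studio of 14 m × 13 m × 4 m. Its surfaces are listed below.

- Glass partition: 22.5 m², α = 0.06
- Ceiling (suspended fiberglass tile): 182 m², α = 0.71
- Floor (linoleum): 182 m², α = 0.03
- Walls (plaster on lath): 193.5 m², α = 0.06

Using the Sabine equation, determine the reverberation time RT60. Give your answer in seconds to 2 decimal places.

0.79 seconds

Equivalent absorption area: A = 22.5×0.06 + 182×0.71 + 182×0.03 + 193.5×0.06 = 147.640 m².
Volume V = 14 × 13 × 4 = 728 m³.
Sabine: RT60 = 0.161 × 728 / 147.640 = 0.79 s.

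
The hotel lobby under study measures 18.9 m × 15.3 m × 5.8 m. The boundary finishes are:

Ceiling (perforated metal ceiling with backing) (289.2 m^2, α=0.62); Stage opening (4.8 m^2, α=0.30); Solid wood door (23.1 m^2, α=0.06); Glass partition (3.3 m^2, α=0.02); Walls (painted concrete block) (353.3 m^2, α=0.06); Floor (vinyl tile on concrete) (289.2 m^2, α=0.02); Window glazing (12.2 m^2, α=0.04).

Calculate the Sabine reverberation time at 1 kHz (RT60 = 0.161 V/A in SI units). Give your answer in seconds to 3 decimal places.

1.288 seconds

Summing Sᵢαᵢ: 179.304 + 1.440 + 1.386 + 0.066 + 21.198 + 5.784 + 0.488 → A = 209.666 sabins.
V = 18.9·15.3·5.8 = 1677.186 m³.
Sabine: RT60 = 0.161 × 1677.186 / 209.666 = 1.288 s.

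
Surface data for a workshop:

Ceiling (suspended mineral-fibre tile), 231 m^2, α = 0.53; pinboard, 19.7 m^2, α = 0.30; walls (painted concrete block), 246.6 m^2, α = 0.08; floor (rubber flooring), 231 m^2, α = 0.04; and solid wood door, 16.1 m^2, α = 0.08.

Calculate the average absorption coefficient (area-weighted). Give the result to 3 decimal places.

Total surface area S = 744.4 m^2.
Σ(Sᵢαᵢ) = 231·0.53 + 19.7·0.30 + 246.6·0.08 + 231·0.04 + 16.1·0.08 = 158.596.
ᾱ = A/S = 0.213.

0.213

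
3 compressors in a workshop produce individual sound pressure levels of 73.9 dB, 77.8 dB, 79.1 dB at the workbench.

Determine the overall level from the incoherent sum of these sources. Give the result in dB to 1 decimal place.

82.2 dB

Σ 10^(Lᵢ/10) = 1.661e+08.
L_total = 10·log₁₀(1.661e+08) = 82.2 dB.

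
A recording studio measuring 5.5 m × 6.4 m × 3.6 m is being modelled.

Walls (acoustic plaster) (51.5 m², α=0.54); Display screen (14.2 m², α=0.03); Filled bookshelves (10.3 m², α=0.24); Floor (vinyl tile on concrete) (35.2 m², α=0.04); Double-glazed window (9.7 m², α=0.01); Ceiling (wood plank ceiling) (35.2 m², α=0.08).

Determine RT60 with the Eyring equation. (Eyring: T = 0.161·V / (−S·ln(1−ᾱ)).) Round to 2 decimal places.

S = Σ Sᵢ = 156.1 m².
Σ(Sᵢαᵢ) = 51.5×0.54 + 14.2×0.03 + 10.3×0.24 + 35.2×0.04 + 9.7×0.01 + 35.2×0.08 = 35.029.
ᾱ = 35.029 / 156.1 = 0.2244.
Eyring denominator: −S ln(1−ᾱ) = 39.668.
V = 5.5 × 6.4 × 3.6 = 126.72 m³.
T = 0.161·V/[−S·ln(1−ᾱ)] = 0.161·126.72/39.668 = 0.51 s.

0.51 s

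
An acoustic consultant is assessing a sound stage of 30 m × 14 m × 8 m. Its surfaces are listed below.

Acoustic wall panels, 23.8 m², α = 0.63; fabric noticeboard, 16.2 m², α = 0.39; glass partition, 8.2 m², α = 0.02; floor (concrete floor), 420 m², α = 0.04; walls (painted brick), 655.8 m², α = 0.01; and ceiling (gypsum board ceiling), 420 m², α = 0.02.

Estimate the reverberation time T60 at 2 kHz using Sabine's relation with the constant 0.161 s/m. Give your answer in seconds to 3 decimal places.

10.162 s

Equivalent absorption area: A = 23.8×0.63 + 16.2×0.39 + 8.2×0.02 + 420×0.04 + 655.8×0.01 + 420×0.02 = 53.234 m².
Volume V = 30 × 14 × 8 = 3360 m³.
Sabine: RT60 = 0.161 × 3360 / 53.234 = 10.162 s.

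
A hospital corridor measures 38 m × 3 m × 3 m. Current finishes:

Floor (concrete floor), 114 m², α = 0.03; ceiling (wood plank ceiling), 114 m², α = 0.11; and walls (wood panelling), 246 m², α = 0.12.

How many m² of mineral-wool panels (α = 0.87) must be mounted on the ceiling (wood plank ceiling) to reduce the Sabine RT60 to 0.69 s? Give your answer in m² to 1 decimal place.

Summing Sᵢαᵢ: 3.420 + 12.540 + 29.520 → A₁ = 45.480 sabins.
V = 342 m³. Target absorption A₂ = 0.161 × 342 / 0.69 = 79.800 sabins.
Absorption to add: 79.800 − 45.480 = 34.320 sabins.
Each m² of panel replacing the ceiling (wood plank ceiling) adds (0.87 − 0.11) = 0.76 sabins.
Area = ΔA/Δα = 34.320/0.76 = 45.2 m².

45.2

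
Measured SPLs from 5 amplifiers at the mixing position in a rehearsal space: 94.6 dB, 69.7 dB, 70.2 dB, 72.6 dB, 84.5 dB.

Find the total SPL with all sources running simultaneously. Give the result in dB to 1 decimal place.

95.1 dB

Sum in the linear (power) domain: Σ 10^(Lᵢ/10) = 10^(94.6/10) + 10^(69.7/10) + 10^(70.2/10) + 10^(72.6/10) + 10^(84.5/10) = 3.204e+09.
Combined level = 10 log₁₀(3.204e+09) = 95.1 dB.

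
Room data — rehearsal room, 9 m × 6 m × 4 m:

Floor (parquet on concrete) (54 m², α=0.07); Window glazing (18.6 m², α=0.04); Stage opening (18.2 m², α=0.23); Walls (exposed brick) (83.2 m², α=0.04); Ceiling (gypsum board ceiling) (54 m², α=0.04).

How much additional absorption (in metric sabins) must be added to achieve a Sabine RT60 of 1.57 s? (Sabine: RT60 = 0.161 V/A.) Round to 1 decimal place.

Total absorption A₁ = 54*0.07 + 18.6*0.04 + 18.2*0.23 + 83.2*0.04 + 54*0.04
  = 3.780 + 0.744 + 4.186 + 3.328 + 2.160 = 14.198 m² sabins.
V = 216 m³. Required absorption A₂ = 0.161 × 216 / 1.57 = 22.150 sabins.
ΔA = A₂ − A₁ = 22.150 − 14.198 = 8.0 sabins.

8.0 sabins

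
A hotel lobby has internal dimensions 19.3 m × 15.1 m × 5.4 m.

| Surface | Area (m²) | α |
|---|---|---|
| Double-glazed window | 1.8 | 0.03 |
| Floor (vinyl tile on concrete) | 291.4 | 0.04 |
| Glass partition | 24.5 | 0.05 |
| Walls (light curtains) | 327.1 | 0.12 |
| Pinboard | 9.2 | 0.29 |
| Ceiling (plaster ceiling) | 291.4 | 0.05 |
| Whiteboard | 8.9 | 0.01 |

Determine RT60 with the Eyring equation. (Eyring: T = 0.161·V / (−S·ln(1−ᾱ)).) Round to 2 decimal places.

S = Σ Sᵢ = 954.3 m².
Absorption A = 1.8·0.03 + 291.4·0.04 + 24.5·0.05 + 327.1·0.12 + 9.2·0.29 + 291.4·0.05 + 8.9·0.01 = 69.514 sabins.
Mean coefficient ᾱ = A/S = 0.0728.
−S·ln(1−ᾱ) = −954.3 × ln(1 − 0.0728) = 72.132.
V = 19.3 × 15.1 × 5.4 = 1573.722 m³.
T = 0.161·V/[−S·ln(1−ᾱ)] = 0.161·1573.722/72.132 = 3.51 s.

3.51 s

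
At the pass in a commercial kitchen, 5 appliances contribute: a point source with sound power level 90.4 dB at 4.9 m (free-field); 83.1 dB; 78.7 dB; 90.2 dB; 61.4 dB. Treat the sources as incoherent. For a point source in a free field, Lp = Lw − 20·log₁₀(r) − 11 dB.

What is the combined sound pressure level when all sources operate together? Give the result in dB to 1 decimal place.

91.2 dB

Source at 4.9 m: Lp = 90.4 − 20·log₁₀(4.9) − 11 = 65.6 dB.
Σ 10^(Lᵢ/10) = 1.33e+09.
L_total = 10·log₁₀(1.33e+09) = 91.2 dB.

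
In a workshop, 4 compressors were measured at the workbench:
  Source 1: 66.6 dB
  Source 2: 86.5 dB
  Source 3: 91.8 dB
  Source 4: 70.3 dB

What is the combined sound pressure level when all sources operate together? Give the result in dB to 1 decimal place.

93.0 dB

Converting to relative power and adding: 10^(66.6/10) + 10^(86.5/10) + 10^(91.8/10) + 10^(70.3/10) = 1.976e+09.
Combined level = 10 log₁₀(1.976e+09) = 93.0 dB.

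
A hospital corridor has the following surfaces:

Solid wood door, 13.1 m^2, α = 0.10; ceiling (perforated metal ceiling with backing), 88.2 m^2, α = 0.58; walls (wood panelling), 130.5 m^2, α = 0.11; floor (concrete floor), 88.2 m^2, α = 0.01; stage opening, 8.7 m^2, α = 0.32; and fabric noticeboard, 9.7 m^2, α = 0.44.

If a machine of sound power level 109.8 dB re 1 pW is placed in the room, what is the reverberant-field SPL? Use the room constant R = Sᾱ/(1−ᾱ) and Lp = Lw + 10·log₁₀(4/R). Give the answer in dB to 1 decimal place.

96.0 dB

Σ(Sᵢαᵢ) = 13.1·0.10 + 88.2·0.58 + 130.5·0.11 + 88.2·0.01 + 8.7·0.32 + 9.7·0.44 = 74.755; total area S = 338.4 m^2.
ᾱ = 0.2209, so room constant R = A/(1−ᾱ) = 95.950 m^2.
Lp = Lw + 10 log₁₀(4/R) = 109.8 -13.80 = 96.0 dB.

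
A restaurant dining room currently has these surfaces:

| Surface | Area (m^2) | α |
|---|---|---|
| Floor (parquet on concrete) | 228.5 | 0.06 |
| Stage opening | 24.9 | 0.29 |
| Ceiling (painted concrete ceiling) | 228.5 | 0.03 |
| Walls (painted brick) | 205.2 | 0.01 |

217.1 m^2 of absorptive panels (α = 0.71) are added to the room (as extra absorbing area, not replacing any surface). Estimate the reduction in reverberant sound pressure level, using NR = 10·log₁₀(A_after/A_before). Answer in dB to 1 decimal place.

7.9 dB

Summing Sᵢαᵢ: 13.710 + 7.221 + 6.855 + 2.052 → A_before = 29.838 sabins.
Treatment contributes 217.1·0.71 = 154.141 sabins.
New total A_after = 183.979 sabins.
NR = 10·log₁₀(183.979/29.838) = 7.9 dB.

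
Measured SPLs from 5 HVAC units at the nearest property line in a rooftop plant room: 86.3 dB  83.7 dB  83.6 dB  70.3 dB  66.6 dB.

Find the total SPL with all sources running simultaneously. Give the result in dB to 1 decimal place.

89.6 dB

Converting to relative power and adding: 10^(86.3/10) + 10^(83.7/10) + 10^(83.6/10) + 10^(70.3/10) + 10^(66.6/10) = 9.054e+08.
L_total = 10·log₁₀(9.054e+08) = 89.6 dB.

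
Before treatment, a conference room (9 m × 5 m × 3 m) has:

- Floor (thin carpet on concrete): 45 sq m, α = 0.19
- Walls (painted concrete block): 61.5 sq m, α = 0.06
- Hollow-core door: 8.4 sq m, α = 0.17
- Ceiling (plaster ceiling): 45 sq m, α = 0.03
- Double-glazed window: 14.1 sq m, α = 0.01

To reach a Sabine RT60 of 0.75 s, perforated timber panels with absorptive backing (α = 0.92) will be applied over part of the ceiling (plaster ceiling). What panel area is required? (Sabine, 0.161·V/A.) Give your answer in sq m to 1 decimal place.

15.5

A₁ = Σ Sᵢαᵢ = 45·0.19 + 61.5·0.06 + 8.4·0.17 + 45·0.03 + 14.1·0.01 = 15.159 sabins.
Required A₂ = 0.161·135/0.75 = 28.980 sabins.
ΔA needed = 28.980 − 15.159 = 13.821 sabins.
Net gain per sq m: Δα = 0.92 − 0.03 = 0.89.
Area = ΔA/Δα = 13.821/0.89 = 15.5 sq m.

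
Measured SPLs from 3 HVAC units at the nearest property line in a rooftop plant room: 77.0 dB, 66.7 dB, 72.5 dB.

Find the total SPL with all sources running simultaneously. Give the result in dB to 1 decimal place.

78.6 dB

Sum in the linear (power) domain: Σ 10^(Lᵢ/10) = 10^(77.0/10) + 10^(66.7/10) + 10^(72.5/10) = 7.258e+07.
Combined level = 10 log₁₀(7.258e+07) = 78.6 dB.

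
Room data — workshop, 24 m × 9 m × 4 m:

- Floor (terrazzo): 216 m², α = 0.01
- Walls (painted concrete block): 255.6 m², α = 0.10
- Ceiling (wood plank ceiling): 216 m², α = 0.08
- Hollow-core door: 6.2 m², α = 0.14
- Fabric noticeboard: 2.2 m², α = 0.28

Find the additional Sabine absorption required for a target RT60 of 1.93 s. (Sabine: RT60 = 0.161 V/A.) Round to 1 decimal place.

25.6 sabins

Equivalent absorption area: A₁ = 216*0.01 + 255.6*0.10 + 216*0.08 + 6.2*0.14 + 2.2*0.28 = 46.484 m².
V = 864 m³. Required absorption A₂ = 0.161 × 864 / 1.93 = 72.075 sabins.
ΔA = A₂ − A₁ = 72.075 − 46.484 = 25.6 sabins.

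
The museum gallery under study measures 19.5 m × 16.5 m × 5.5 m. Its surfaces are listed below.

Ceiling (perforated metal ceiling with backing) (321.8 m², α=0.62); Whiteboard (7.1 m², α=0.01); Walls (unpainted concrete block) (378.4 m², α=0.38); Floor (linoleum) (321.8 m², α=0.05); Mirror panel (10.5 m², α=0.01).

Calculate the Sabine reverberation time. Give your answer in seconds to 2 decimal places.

0.79 seconds

Summing Sᵢαᵢ: 199.516 + 0.071 + 143.792 + 16.090 + 0.105 → A = 359.574 sabins.
Room volume: 1769.625 m³.
RT60 = 0.161 · V / A = 0.161 × 1769.625 / 359.574 = 0.79 s.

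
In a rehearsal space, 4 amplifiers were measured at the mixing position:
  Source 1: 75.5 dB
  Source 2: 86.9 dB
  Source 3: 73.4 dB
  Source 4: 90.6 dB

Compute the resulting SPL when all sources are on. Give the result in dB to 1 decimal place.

92.3 dB

Sum in the linear (power) domain: Σ 10^(Lᵢ/10) = 10^(75.5/10) + 10^(86.9/10) + 10^(73.4/10) + 10^(90.6/10) = 1.695e+09.
L_total = 10·log₁₀(1.695e+09) = 92.3 dB.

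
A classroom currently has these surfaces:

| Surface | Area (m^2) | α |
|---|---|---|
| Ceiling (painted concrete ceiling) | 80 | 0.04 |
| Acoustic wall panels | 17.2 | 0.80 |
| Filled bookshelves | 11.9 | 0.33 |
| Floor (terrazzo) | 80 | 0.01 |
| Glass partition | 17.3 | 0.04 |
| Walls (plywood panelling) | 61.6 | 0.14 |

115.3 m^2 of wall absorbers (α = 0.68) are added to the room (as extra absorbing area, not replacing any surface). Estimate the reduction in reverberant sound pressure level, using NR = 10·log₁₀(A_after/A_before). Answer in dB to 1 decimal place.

5.5 dB

Equivalent absorption area: A_before = 80·0.04 + 17.2·0.80 + 11.9·0.33 + 80·0.01 + 17.3·0.04 + 61.6·0.14 = 31.003 m^2.
Treatment contributes 115.3·0.68 = 78.404 sabins.
New total A_after = 109.407 sabins.
NR = 10·log₁₀(109.407/31.003) = 5.5 dB.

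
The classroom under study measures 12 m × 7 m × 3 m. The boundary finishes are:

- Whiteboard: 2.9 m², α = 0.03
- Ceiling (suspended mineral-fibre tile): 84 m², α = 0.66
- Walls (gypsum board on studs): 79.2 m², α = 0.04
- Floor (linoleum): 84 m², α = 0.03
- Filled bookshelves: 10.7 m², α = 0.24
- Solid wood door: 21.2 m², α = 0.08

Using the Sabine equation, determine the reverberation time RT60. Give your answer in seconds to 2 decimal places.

0.62 sec

A = Σ Sᵢαᵢ = 2.9·0.03 + 84·0.66 + 79.2·0.04 + 84·0.03 + 10.7·0.24 + 21.2·0.08 = 65.479 sabins.
Room volume: 252 m³.
T = 0.161 V/A = 0.161·252/65.479 = 0.62 s.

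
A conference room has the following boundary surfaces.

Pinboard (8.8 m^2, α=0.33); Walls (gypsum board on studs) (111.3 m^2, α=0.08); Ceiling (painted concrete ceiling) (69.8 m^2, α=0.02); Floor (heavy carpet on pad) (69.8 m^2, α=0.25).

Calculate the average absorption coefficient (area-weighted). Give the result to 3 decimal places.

Total surface area S = 259.7 m^2.
A = 8.8×0.33 + 111.3×0.08 + 69.8×0.02 + 69.8×0.25 = 30.654 sabins.
ᾱ = 30.654 / 259.7 = 0.118.

0.118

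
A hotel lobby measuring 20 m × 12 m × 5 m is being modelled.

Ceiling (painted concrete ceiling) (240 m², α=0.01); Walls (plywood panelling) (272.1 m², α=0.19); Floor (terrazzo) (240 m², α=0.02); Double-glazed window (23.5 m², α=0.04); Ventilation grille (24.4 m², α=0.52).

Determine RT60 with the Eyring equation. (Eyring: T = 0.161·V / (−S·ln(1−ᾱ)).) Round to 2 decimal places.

S = Σ Sᵢ = 800.0 m².
Absorption A = 240×0.01 + 272.1×0.19 + 240×0.02 + 23.5×0.04 + 24.4×0.52 = 72.527 sabins.
Mean coefficient ᾱ = A/S = 0.0907.
−S·ln(1−ᾱ) = −800.0 × ln(1 − 0.0907) = 76.064.
V = 20 × 12 × 5 = 1200 m³.
RT60 = 0.161 × 1200 / 76.064 = 2.54 s.

2.54 sec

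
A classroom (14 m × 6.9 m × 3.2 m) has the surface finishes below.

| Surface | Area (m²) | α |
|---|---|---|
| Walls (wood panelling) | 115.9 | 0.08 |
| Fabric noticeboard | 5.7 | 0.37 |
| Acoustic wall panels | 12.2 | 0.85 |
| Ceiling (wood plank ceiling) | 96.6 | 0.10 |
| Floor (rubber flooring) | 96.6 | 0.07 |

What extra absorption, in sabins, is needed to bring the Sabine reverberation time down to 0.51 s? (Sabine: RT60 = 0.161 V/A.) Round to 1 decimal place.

Total absorption A₁ = 115.9×0.08 + 5.7×0.37 + 12.2×0.85 + 96.6×0.10 + 96.6×0.07
  = 9.272 + 2.109 + 10.370 + 9.660 + 6.762 = 38.173 m² sabins.
Target A₂ = 0.161·309.12/0.51 = 97.585 sabins (V = 309.12 m³).
ΔA = A₂ − A₁ = 97.585 − 38.173 = 59.4 sabins.

59.4 sabins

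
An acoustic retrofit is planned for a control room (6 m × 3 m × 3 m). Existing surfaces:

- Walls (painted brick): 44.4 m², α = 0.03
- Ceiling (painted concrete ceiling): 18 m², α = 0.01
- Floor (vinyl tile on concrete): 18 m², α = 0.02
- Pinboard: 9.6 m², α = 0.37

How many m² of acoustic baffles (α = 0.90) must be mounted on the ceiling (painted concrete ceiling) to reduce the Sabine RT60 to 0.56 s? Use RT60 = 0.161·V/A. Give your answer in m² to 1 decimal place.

11.3

Summing Sᵢαᵢ: 1.332 + 0.180 + 0.360 + 3.552 → A₁ = 5.424 sabins.
Required A₂ = 0.161·54/0.56 = 15.525 sabins.
Absorption to add: 15.525 − 5.424 = 10.101 sabins.
Net gain per m²: Δα = 0.90 − 0.01 = 0.89.
Area = ΔA/Δα = 10.101/0.89 = 11.3 m².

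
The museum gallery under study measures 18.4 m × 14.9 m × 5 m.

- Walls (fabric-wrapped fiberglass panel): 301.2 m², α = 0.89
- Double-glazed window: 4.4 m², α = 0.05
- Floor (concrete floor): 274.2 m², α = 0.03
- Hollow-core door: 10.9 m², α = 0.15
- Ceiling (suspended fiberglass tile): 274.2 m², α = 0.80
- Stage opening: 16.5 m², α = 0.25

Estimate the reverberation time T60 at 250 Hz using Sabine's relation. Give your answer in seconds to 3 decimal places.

Summing Sᵢαᵢ: 268.068 + 0.220 + 8.226 + 1.635 + 219.360 + 4.125 → A = 501.634 sabins.
Room volume: 1370.8 m³.
T = 0.161 V/A = 0.161·1370.8/501.634 = 0.440 s.

0.440 seconds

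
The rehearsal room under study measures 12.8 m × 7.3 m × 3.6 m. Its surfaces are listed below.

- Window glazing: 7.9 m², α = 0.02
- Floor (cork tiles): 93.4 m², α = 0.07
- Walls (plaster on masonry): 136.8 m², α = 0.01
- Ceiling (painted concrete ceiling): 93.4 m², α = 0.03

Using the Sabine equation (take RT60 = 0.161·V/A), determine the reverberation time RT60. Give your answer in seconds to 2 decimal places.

Summing Sᵢαᵢ: 0.158 + 6.538 + 1.368 + 2.802 → A = 10.866 sabins.
V = 12.8·7.3·3.6 = 336.384 m³.
RT60 = 0.161 · V / A = 0.161 × 336.384 / 10.866 = 4.98 s.

4.98 s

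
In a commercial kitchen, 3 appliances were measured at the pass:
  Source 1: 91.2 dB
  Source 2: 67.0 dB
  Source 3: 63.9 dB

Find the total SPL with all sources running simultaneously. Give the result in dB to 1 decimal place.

91.2 dB

Sum in the linear (power) domain: Σ 10^(Lᵢ/10) = 10^(91.2/10) + 10^(67.0/10) + 10^(63.9/10) = 1.326e+09.
Combined level = 10 log₁₀(1.326e+09) = 91.2 dB.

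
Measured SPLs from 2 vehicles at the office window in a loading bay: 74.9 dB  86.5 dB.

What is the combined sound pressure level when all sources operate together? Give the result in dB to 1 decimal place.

Sum in the linear (power) domain: Σ 10^(Lᵢ/10) = 10^(74.9/10) + 10^(86.5/10) = 4.776e+08.
Back to dB: 10·log₁₀ Σ = 86.8 dB.

86.8 dB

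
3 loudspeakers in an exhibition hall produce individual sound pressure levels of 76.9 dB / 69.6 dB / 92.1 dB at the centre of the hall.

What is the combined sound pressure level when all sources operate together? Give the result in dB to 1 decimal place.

92.3 dB

Σ 10^(Lᵢ/10) = 1.68e+09.
Back to dB: 10·log₁₀ Σ = 92.3 dB.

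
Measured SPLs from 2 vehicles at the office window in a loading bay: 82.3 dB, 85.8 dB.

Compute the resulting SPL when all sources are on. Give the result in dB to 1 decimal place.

Sum in the linear (power) domain: Σ 10^(Lᵢ/10) = 10^(82.3/10) + 10^(85.8/10) = 5.5e+08.
Combined level = 10 log₁₀(5.5e+08) = 87.4 dB.

87.4 dB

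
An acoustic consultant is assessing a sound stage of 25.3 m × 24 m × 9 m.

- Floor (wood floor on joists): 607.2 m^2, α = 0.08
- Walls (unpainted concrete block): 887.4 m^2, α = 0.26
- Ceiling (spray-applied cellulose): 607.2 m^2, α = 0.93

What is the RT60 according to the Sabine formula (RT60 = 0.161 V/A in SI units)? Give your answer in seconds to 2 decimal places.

Equivalent absorption area: A = 607.2*0.08 + 887.4*0.26 + 607.2*0.93 = 843.996 m^2.
Room volume: 5464.8 m³.
RT60 = 0.161 · V / A = 0.161 × 5464.8 / 843.996 = 1.04 s.

1.04 seconds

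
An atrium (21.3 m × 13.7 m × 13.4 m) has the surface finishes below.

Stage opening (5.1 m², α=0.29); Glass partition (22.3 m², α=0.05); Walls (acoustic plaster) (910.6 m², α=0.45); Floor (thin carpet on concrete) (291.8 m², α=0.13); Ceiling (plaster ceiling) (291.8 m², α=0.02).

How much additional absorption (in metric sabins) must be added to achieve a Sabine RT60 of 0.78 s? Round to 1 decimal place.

Total absorption A₁ = 5.1×0.29 + 22.3×0.05 + 910.6×0.45 + 291.8×0.13 + 291.8×0.02
  = 1.479 + 1.115 + 409.770 + 37.934 + 5.836 = 456.134 m² sabins.
Target A₂ = 0.161·3910.254/0.78 = 807.117 sabins (V = 3910.254 m³).
Shortfall: 807.117 − 456.134 = 351.0 sabins.

351.0 sabins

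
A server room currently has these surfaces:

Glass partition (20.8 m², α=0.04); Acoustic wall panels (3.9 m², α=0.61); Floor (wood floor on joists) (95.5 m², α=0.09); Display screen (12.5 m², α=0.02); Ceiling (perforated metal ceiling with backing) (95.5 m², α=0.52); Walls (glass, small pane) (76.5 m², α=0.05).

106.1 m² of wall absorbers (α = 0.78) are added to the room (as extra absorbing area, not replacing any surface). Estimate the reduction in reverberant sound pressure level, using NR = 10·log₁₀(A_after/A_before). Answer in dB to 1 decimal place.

A_before = Σ Sᵢαᵢ = 20.8×0.04 + 3.9×0.61 + 95.5×0.09 + 12.5×0.02 + 95.5×0.52 + 76.5×0.05 = 65.541 sabins.
Added absorption = 106.1 × 0.78 = 82.758 sabins.
A_after = 65.541 + 82.758 = 148.299 sabins.
Reduction = 10 log₁₀(A_after/A_before) = 10 log₁₀(2.2627) = 3.5 dB.

3.5 dB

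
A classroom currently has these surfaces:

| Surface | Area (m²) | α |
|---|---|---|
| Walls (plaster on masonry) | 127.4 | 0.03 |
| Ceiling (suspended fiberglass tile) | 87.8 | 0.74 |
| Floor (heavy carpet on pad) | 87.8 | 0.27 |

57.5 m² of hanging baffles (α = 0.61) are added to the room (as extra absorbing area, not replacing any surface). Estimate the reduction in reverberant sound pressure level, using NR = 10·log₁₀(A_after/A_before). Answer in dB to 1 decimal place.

1.4 dB

Equivalent absorption area: A_before = 127.4*0.03 + 87.8*0.74 + 87.8*0.27 = 92.500 m².
Treatment contributes 57.5·0.61 = 35.075 sabins.
A_after = 92.500 + 35.075 = 127.575 sabins.
NR = 10·log₁₀(127.575/92.500) = 1.4 dB.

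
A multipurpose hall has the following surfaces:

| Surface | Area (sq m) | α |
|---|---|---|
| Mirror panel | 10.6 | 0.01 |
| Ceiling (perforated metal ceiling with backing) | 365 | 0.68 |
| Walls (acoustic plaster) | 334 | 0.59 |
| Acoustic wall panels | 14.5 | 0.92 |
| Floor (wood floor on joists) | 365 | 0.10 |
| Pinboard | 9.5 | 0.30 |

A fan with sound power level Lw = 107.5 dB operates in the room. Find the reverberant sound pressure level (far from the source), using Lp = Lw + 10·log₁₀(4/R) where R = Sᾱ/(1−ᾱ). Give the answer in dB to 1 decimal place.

A = 498.056 sabins; S = 1098.6 sq m.
ᾱ = 0.4534, so room constant R = A/(1−ᾱ) = 911.189 sq m.
Lp = 107.5 + 10·log₁₀(4/911.189) = 107.5 + (-23.58) = 83.9 dB.

83.9 dB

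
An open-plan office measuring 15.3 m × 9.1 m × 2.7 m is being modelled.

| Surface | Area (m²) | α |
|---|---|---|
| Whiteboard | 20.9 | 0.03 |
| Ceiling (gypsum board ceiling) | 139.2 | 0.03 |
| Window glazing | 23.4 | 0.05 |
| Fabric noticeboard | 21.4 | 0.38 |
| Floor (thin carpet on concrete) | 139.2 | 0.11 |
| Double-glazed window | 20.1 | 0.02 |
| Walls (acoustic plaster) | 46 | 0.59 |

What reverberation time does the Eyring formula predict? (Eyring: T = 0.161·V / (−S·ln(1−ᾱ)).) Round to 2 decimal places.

0.99 sec

Total surface area S = 20.9 + 139.2 + 23.4 + 21.4 + 139.2 + 20.1 + 46 = 410.2 m².
Σ(Sᵢαᵢ) = 20.9×0.03 + 139.2×0.03 + 23.4×0.05 + 21.4×0.38 + 139.2×0.11 + 20.1×0.02 + 46×0.59 = 56.959.
ᾱ = 56.959 / 410.2 = 0.1389.
−S·ln(1−ᾱ) = −410.2 × ln(1 − 0.1389) = 61.343.
V = 15.3 × 9.1 × 2.7 = 375.921 m³.
T = 0.161·V/[−S·ln(1−ᾱ)] = 0.161·375.921/61.343 = 0.99 s.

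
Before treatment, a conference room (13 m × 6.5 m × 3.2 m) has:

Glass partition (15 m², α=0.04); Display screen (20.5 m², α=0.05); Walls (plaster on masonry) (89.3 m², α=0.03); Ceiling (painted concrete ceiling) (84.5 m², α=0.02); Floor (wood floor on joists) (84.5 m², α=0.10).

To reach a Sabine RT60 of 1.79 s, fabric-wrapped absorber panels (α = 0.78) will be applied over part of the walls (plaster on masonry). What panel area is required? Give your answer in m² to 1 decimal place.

13.2

Equivalent absorption area: A₁ = 15×0.04 + 20.5×0.05 + 89.3×0.03 + 84.5×0.02 + 84.5×0.10 = 14.444 m².
Required A₂ = 0.161·270.4/1.79 = 24.321 sabins.
ΔA needed = 24.321 − 14.444 = 9.877 sabins.
Each m² of panel replacing the walls (plaster on masonry) adds (0.78 − 0.03) = 0.75 sabins.
Panel area = 9.877 / 0.75 = 13.2 m².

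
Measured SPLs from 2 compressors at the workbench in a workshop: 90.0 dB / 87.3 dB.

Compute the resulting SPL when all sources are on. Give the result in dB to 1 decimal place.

Sum in the linear (power) domain: Σ 10^(Lᵢ/10) = 10^(90.0/10) + 10^(87.3/10) = 1.537e+09.
L_total = 10·log₁₀(1.537e+09) = 91.9 dB.

91.9 dB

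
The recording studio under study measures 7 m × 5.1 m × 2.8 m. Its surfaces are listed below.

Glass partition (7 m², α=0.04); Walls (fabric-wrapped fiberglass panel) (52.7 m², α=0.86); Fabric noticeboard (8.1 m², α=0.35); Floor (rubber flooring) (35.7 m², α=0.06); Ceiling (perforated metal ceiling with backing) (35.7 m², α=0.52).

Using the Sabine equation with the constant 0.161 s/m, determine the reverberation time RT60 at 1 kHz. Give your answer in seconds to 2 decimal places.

A = Σ Sᵢαᵢ = 7*0.04 + 52.7*0.86 + 8.1*0.35 + 35.7*0.06 + 35.7*0.52 = 69.143 sabins.
Room volume: 99.96 m³.
Sabine: RT60 = 0.161 × 99.96 / 69.143 = 0.23 s.

0.23 seconds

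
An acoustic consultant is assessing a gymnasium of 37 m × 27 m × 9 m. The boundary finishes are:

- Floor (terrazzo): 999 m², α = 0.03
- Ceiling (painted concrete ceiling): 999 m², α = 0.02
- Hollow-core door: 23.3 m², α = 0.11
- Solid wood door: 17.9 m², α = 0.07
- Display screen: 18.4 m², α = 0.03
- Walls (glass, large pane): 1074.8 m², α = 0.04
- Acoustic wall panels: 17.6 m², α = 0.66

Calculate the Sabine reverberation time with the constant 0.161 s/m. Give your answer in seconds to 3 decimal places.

Equivalent absorption area: A = 999×0.03 + 999×0.02 + 23.3×0.11 + 17.9×0.07 + 18.4×0.03 + 1074.8×0.04 + 17.6×0.66 = 108.926 m².
V = 37·27·9 = 8991 m³.
RT60 = 0.161 · V / A = 0.161 × 8991 / 108.926 = 13.289 s.

13.289 s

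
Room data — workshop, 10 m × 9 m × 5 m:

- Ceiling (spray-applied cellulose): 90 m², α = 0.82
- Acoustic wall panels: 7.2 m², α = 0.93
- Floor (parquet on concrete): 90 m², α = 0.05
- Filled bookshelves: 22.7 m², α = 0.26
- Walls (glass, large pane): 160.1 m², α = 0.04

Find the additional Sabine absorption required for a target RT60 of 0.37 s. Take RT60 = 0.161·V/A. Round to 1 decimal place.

Equivalent absorption area: A₁ = 90×0.82 + 7.2×0.93 + 90×0.05 + 22.7×0.26 + 160.1×0.04 = 97.302 m².
Target A₂ = 0.161·450/0.37 = 195.811 sabins (V = 450 m³).
ΔA = A₂ − A₁ = 195.811 − 97.302 = 98.5 sabins.

98.5 sabins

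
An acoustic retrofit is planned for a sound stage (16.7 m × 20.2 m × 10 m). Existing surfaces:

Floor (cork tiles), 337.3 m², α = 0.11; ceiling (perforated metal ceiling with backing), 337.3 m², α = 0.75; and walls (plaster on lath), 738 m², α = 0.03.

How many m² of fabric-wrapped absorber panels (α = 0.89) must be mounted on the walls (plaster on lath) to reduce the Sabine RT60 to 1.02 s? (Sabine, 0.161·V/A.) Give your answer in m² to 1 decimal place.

256.1

Summing Sᵢαᵢ: 37.103 + 252.975 + 22.140 → A₁ = 312.218 sabins.
Required A₂ = 0.161·3373.4/1.02 = 532.468 sabins.
Absorption to add: 532.468 − 312.218 = 220.250 sabins.
Each m² of panel replacing the walls (plaster on lath) adds (0.89 − 0.03) = 0.86 sabins.
Area = ΔA/Δα = 220.250/0.86 = 256.1 m².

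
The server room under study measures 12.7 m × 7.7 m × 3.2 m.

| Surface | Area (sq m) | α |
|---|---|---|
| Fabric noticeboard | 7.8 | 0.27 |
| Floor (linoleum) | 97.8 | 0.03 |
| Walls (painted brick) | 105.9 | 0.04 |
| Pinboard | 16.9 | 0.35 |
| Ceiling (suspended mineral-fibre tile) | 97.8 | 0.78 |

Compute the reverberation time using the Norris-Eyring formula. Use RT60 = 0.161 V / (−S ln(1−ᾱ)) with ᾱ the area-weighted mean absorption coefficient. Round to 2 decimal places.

0.47 seconds

Total surface area S = 7.8 + 97.8 + 105.9 + 16.9 + 97.8 = 326.2 sq m.
Σ(Sᵢαᵢ) = 7.8×0.27 + 97.8×0.03 + 105.9×0.04 + 16.9×0.35 + 97.8×0.78 = 91.475.
Mean coefficient ᾱ = A/S = 0.2804.
Eyring denominator: −S ln(1−ᾱ) = 107.339.
V = 12.7 × 7.7 × 3.2 = 312.928 m³.
T = 0.161·V/[−S·ln(1−ᾱ)] = 0.161·312.928/107.339 = 0.47 s.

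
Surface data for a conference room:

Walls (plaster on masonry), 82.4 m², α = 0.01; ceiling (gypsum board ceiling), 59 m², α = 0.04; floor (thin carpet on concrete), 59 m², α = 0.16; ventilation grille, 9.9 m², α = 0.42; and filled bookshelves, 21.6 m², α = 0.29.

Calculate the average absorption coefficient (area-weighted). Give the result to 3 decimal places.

Total surface area S = 231.9 m².
Σ(Sᵢαᵢ) = 82.4·0.01 + 59·0.04 + 59·0.16 + 9.9·0.42 + 21.6·0.29 = 23.046.
ᾱ = 23.046 / 231.9 = 0.099.

0.099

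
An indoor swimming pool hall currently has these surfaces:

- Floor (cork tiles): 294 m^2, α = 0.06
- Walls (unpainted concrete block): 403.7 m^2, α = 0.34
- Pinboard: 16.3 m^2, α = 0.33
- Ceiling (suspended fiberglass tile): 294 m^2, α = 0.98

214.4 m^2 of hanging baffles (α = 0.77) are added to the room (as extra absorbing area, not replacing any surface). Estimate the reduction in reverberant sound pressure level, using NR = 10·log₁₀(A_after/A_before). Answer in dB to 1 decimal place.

A_before = Σ Sᵢαᵢ = 294*0.06 + 403.7*0.34 + 16.3*0.33 + 294*0.98 = 448.397 sabins.
Treatment contributes 214.4·0.77 = 165.088 sabins.
A_after = 448.397 + 165.088 = 613.485 sabins.
NR = 10·log₁₀(613.485/448.397) = 1.4 dB.

1.4 dB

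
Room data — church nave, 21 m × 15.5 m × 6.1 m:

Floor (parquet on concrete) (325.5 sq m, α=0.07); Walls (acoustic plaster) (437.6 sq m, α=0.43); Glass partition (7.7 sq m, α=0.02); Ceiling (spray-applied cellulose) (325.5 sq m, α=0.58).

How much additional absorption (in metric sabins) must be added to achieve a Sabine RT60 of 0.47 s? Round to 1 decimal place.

280.3 sabins

Total absorption A₁ = 325.5·0.07 + 437.6·0.43 + 7.7·0.02 + 325.5·0.58
  = 22.785 + 188.168 + 0.154 + 188.790 = 399.897 sq m sabins.
For T = 0.47 s, need A₂ = 0.161·V/T = 0.161·1985.55/0.47 = 680.156 sabins.
ΔA = A₂ − A₁ = 680.156 − 399.897 = 280.3 sabins.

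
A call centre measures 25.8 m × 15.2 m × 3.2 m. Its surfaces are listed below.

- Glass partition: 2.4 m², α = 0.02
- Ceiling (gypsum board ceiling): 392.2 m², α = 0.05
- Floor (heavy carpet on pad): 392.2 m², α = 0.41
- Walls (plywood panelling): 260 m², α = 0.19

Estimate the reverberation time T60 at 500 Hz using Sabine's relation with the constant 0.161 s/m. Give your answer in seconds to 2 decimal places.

Total absorption A = 2.4×0.02 + 392.2×0.05 + 392.2×0.41 + 260×0.19
  = 0.048 + 19.610 + 160.802 + 49.400 = 229.860 m² sabins.
Volume V = 25.8 × 15.2 × 3.2 = 1254.912 m³.
RT60 = 0.161 · V / A = 0.161 × 1254.912 / 229.860 = 0.88 s.

0.88 s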